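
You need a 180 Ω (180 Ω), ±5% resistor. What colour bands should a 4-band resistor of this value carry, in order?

brown, grey, brown, gold

180 Ω = 18 × 10^1.
1 → brown
8 → grey
Multiplier 10^1 → brown.
±5% tolerance → gold.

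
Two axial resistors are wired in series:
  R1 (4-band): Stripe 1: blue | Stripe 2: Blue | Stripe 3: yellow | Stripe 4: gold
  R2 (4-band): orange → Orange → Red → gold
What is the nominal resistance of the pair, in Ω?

663300 Ω

R1: blue, blue → 66; yellow ×10^4 → 660000 Ω.
R2: orange, orange → 33; red ×10^2 → 3300 Ω.
Series: 660000 + 3300 = 663300 Ω.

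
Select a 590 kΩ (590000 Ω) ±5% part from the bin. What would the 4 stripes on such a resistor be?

590000 Ω = 59 × 10^4.
5 → green
9 → white
Multiplier 10^4 → yellow.
±5% tolerance → gold.

green, white, yellow, gold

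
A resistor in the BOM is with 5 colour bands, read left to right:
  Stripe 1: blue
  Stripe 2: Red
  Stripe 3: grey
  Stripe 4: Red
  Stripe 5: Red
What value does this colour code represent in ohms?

Blue → 6 (first significant figure)
Red → 2 (second significant figure)
Grey → 8 (third significant figure)
Red → ×10^2 multiplier
628 × 100 = 62800 Ω

62800 Ω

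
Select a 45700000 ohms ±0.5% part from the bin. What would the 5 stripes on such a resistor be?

yellow, green, violet, green, green

45700000 Ω = 457 × 10^5.
4 → yellow
5 → green
7 → violet
Multiplier 10^5 → green.
±0.5% tolerance → green.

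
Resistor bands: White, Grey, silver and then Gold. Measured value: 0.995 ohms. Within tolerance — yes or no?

yes

White → 9 (first significant figure)
Grey → 8 (second significant figure)
Silver → ×0.01 multiplier
Gold → ±5% tolerance
98 × 0.01 = 0.98 Ω
Allowed range: 0.931 Ω to 1.029 Ω.
0.995 ohms lies inside that range.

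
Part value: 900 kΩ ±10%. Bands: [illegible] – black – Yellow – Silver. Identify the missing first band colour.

white

900000 Ω = 90 × 10^4.
The first band gives digit 9 of the significand, and 9 is white.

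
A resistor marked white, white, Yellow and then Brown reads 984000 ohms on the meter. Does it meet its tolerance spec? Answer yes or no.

yes

White → 9 (first significant figure)
White → 9 (second significant figure)
Yellow → ×10^4 multiplier
Brown → ±1% tolerance
99 × 10000 = 990000 Ω
Allowed range: 980100 Ω to 999900 Ω.
984000 ohms lies inside that range.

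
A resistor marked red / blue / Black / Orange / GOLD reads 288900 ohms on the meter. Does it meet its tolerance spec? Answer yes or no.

Red → 2 (first significant figure)
Blue → 6 (second significant figure)
Black → 0 (third significant figure)
Orange → ×10^3 multiplier
Gold → ±5% tolerance
260 × 1000 = 260000 Ω
Allowed range: 247000 Ω to 273000 Ω.
288900 ohms lies outside that range.

no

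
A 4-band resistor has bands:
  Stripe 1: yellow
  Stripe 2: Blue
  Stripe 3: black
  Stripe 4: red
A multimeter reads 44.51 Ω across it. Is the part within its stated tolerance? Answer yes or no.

no

Yellow → 4 (first significant figure)
Blue → 6 (second significant figure)
Black → ×1 multiplier
Red → ±2% tolerance
46 × 1 = 46 Ω
Allowed range: 45.08 Ω to 46.92 Ω.
44.51 Ω lies outside that range.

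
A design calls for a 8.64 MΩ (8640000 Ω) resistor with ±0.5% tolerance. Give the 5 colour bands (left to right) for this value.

grey, blue, yellow, yellow, green

8640000 Ω = 864 × 10^4.
8 → grey
6 → blue
4 → yellow
Multiplier 10^4 → yellow.
±0.5% tolerance → green.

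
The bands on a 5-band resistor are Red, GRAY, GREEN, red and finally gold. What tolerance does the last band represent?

The last band, gold, is the tolerance band.
Gold corresponds to ±5%.

±5%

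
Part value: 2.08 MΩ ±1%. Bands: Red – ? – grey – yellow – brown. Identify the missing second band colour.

2080000 Ω = 208 × 10^4.
The second band gives digit 0 of the significand, and 0 is black.

black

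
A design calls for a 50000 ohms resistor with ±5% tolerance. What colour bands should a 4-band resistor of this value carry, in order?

50000 Ω = 50 × 10^3.
5 → green
0 → black
Multiplier 10^3 → orange.
±5% tolerance → gold.

green, black, orange, gold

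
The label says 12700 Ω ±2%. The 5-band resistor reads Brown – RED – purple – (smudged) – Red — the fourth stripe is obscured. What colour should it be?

red

12700 Ω = 127 × 10^2.
The fourth band is the multiplier, 10^2, which is red.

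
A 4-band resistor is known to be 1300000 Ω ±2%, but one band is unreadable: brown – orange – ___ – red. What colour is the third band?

1300000 Ω = 13 × 10^5.
The third band is the multiplier, 10^5, which is green.

green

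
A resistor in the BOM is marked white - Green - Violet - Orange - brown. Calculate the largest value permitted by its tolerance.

966570 Ω

White → 9 (first significant figure)
Green → 5 (second significant figure)
Violet → 7 (third significant figure)
Orange → ×10^3 multiplier
Brown → ±1% tolerance
957 × 1000 = 957000 Ω
Largest = 957000 × (1 + 1/100) = 966570 Ω.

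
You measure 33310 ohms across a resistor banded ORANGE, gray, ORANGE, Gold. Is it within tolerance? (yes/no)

Orange → 3 (first significant figure)
Grey → 8 (second significant figure)
Orange → ×10^3 multiplier
Gold → ±5% tolerance
38 × 1000 = 38000 Ω
Allowed range: 36100 Ω to 39900 Ω.
33310 ohms lies outside that range.

no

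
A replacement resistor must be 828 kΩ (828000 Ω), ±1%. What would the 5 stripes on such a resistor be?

grey, red, grey, orange, brown

828000 Ω = 828 × 10^3.
8 → grey
2 → red
8 → grey
Multiplier 10^3 → orange.
±1% tolerance → brown.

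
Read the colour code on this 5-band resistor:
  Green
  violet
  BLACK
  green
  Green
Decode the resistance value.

Green → 5 (first significant figure)
Violet → 7 (second significant figure)
Black → 0 (third significant figure)
Green → ×10^5 multiplier
570 × 100000 = 57000000 Ω

57000000 Ω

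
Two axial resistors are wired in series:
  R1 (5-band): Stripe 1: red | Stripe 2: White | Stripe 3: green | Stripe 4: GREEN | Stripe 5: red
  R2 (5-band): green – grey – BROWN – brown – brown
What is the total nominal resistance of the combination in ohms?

R1: red, white, green → 295; green ×10^5 → 29500000 Ω.
R2: green, grey, brown → 581; brown ×10 → 5810 Ω.
Series: 29500000 + 5810 = 29505810 Ω.

29505810 Ω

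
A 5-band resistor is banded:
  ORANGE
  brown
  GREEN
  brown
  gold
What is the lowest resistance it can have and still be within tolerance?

Orange → 3 (first significant figure)
Brown → 1 (second significant figure)
Green → 5 (third significant figure)
Brown → ×10 multiplier
Gold → ±5% tolerance
315 × 10 = 3150 Ω
Lowest = 3150 × (1 − 5/100) = 2992.5 Ω.

2992.5 Ω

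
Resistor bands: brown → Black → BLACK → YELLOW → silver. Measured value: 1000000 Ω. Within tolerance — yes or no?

yes

Brown → 1 (first significant figure)
Black → 0 (second significant figure)
Black → 0 (third significant figure)
Yellow → ×10^4 multiplier
Silver → ±10% tolerance
100 × 10000 = 1000000 Ω
Allowed range: 900000 Ω to 1100000 Ω.
1000000 Ω lies inside that range.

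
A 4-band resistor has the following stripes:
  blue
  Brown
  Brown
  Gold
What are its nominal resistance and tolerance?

610 Ω ±5%

Blue → 6 (first significant figure)
Brown → 1 (second significant figure)
Brown → ×10 multiplier
Gold → ±5% tolerance
61 × 10 = 610 Ω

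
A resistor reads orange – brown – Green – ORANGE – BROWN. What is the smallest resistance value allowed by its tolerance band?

Orange → 3 (first significant figure)
Brown → 1 (second significant figure)
Green → 5 (third significant figure)
Orange → ×10^3 multiplier
Brown → ±1% tolerance
315 × 1000 = 315000 Ω
Smallest = 315000 × (1 − 1/100) = 311850 Ω.

311850 Ω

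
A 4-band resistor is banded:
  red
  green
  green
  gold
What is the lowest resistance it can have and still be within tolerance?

2375000 Ω

Red → 2 (first significant figure)
Green → 5 (second significant figure)
Green → ×10^5 multiplier
Gold → ±5% tolerance
25 × 100000 = 2500000 Ω
Lowest = 2500000 × (1 − 5/100) = 2375000 Ω.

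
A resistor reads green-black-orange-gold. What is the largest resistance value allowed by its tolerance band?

52500 Ω

Green → 5 (first significant figure)
Black → 0 (second significant figure)
Orange → ×10^3 multiplier
Gold → ±5% tolerance
50 × 1000 = 50000 Ω
Largest = 50000 × (1 + 5/100) = 52500 Ω.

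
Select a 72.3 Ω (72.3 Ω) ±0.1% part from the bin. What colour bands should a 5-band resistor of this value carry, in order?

72.3 Ω = 723 × 10^-1.
7 → violet
2 → red
3 → orange
Multiplier 10^-1 → gold.
±0.1% tolerance → violet.

violet, red, orange, gold, violet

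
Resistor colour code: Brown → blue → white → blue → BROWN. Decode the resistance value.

Brown → 1 (first significant figure)
Blue → 6 (second significant figure)
White → 9 (third significant figure)
Blue → ×10^6 multiplier
169 × 1000000 = 169000000 Ω

169000000 Ω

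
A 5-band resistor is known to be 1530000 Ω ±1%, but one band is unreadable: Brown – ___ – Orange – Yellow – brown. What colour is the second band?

green

1530000 Ω = 153 × 10^4.
The second band gives digit 5 of the significand, and 5 is green.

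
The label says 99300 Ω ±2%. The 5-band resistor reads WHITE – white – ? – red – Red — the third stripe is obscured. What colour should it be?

99300 Ω = 993 × 10^2.
The third band gives digit 3 of the significand, and 3 is orange.

orange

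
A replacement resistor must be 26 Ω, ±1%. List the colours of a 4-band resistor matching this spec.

red, blue, black, brown

26 Ω = 26 × 10^0.
2 → red
6 → blue
Multiplier 10^0 → black.
±1% tolerance → brown.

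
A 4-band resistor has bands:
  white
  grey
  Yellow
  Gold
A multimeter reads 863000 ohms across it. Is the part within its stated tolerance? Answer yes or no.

no

White → 9 (first significant figure)
Grey → 8 (second significant figure)
Yellow → ×10^4 multiplier
Gold → ±5% tolerance
98 × 10000 = 980000 Ω
Allowed range: 931000 Ω to 1029000 Ω.
863000 ohms lies outside that range.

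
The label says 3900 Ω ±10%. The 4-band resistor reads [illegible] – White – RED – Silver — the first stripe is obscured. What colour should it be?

orange

3900 Ω = 39 × 10^2.
The first band gives digit 3 of the significand, and 3 is orange.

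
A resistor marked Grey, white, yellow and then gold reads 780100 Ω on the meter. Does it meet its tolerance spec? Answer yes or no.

Grey → 8 (first significant figure)
White → 9 (second significant figure)
Yellow → ×10^4 multiplier
Gold → ±5% tolerance
89 × 10000 = 890000 Ω
Allowed range: 845500 Ω to 934500 Ω.
780100 Ω lies outside that range.

no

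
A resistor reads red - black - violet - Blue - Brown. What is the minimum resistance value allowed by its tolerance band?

204930000 Ω

Red → 2 (first significant figure)
Black → 0 (second significant figure)
Violet → 7 (third significant figure)
Blue → ×10^6 multiplier
Brown → ±1% tolerance
207 × 1000000 = 207000000 Ω
Minimum = 207000000 × (1 − 1/100) = 204930000 Ω.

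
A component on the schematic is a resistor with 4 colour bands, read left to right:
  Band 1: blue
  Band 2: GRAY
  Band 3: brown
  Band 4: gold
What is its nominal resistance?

Blue → 6 (first significant figure)
Grey → 8 (second significant figure)
Brown → ×10 multiplier
68 × 10 = 680 Ω

680 Ω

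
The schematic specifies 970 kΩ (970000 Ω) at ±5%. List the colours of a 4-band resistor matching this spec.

970000 Ω = 97 × 10^4.
9 → white
7 → violet
Multiplier 10^4 → yellow.
±5% tolerance → gold.

white, violet, yellow, gold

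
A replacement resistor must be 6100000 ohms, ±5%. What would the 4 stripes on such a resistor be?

6100000 Ω = 61 × 10^5.
6 → blue
1 → brown
Multiplier 10^5 → green.
±5% tolerance → gold.

blue, brown, green, gold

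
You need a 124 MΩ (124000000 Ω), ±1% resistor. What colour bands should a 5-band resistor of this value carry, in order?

brown, red, yellow, blue, brown

124000000 Ω = 124 × 10^6.
1 → brown
2 → red
4 → yellow
Multiplier 10^6 → blue.
±1% tolerance → brown.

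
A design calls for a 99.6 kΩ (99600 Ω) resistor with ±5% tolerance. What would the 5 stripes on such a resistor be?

white, white, blue, red, gold

99600 Ω = 996 × 10^2.
9 → white
9 → white
6 → blue
Multiplier 10^2 → red.
±5% tolerance → gold.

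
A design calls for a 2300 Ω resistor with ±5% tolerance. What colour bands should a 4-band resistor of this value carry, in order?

2300 Ω = 23 × 10^2.
2 → red
3 → orange
Multiplier 10^2 → red.
±5% tolerance → gold.

red, orange, red, gold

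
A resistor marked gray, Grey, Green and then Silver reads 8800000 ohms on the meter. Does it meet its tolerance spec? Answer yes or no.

Grey → 8 (first significant figure)
Grey → 8 (second significant figure)
Green → ×10^5 multiplier
Silver → ±10% tolerance
88 × 100000 = 8800000 Ω
Allowed range: 7920000 Ω to 9680000 Ω.
8800000 ohms lies inside that range.

yes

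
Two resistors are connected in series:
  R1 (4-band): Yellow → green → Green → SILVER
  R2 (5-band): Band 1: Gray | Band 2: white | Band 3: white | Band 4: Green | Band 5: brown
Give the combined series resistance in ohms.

94400000 Ω

R1: yellow, green → 45; green ×10^5 → 4500000 Ω.
R2: grey, white, white → 899; green ×10^5 → 89900000 Ω.
Series: 4500000 + 89900000 = 94400000 Ω.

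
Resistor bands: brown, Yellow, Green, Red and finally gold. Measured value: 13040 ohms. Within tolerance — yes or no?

no

Brown → 1 (first significant figure)
Yellow → 4 (second significant figure)
Green → 5 (third significant figure)
Red → ×10^2 multiplier
Gold → ±5% tolerance
145 × 100 = 14500 Ω
Allowed range: 13775 Ω to 15225 Ω.
13040 ohms lies outside that range.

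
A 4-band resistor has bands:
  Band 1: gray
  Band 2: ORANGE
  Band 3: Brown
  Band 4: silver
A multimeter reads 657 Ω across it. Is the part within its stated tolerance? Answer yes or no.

Grey → 8 (first significant figure)
Orange → 3 (second significant figure)
Brown → ×10 multiplier
Silver → ±10% tolerance
83 × 10 = 830 Ω
Allowed range: 747 Ω to 913 Ω.
657 Ω lies outside that range.

no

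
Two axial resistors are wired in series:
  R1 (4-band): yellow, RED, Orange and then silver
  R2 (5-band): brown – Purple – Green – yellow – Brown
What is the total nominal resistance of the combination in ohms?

R1: yellow, red → 42; orange ×10^3 → 42000 Ω.
R2: brown, violet, green → 175; yellow ×10^4 → 1750000 Ω.
Series: 42000 + 1750000 = 1792000 Ω.

1792000 Ω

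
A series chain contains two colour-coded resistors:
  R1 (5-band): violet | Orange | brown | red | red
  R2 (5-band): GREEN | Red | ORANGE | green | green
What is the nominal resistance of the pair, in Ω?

52373100 Ω

R1: violet, orange, brown → 731; red ×10^2 → 73100 Ω.
R2: green, red, orange → 523; green ×10^5 → 52300000 Ω.
Series: 73100 + 52300000 = 52373100 Ω.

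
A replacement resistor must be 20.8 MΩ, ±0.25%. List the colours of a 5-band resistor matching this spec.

20800000 Ω = 208 × 10^5.
2 → red
0 → black
8 → grey
Multiplier 10^5 → green.
±0.25% tolerance → blue.

red, black, grey, green, blue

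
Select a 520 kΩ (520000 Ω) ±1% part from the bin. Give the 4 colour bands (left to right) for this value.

520000 Ω = 52 × 10^4.
5 → green
2 → red
Multiplier 10^4 → yellow.
±1% tolerance → brown.

green, red, yellow, brown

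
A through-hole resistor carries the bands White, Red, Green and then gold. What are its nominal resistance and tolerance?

9200000 Ω ±5%

White → 9 (first significant figure)
Red → 2 (second significant figure)
Green → ×10^5 multiplier
Gold → ±5% tolerance
92 × 100000 = 9200000 Ω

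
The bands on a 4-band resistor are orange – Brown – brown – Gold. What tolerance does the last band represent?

The last band, gold, is the tolerance band.
Gold corresponds to ±5%.

±5%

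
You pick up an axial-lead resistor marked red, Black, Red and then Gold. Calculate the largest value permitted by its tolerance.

Red → 2 (first significant figure)
Black → 0 (second significant figure)
Red → ×10^2 multiplier
Gold → ±5% tolerance
20 × 100 = 2000 Ω
Largest = 2000 × (1 + 5/100) = 2100 Ω.

2100 Ω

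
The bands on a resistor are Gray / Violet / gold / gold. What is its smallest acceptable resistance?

8.265 Ω

Grey → 8 (first significant figure)
Violet → 7 (second significant figure)
Gold → ×0.1 multiplier
Gold → ±5% tolerance
87 × 0.1 = 8.7 Ω
Smallest = 8.7 × (1 − 5/100) = 8.265 Ω.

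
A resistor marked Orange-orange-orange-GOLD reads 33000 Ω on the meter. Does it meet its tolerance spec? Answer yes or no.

Orange → 3 (first significant figure)
Orange → 3 (second significant figure)
Orange → ×10^3 multiplier
Gold → ±5% tolerance
33 × 1000 = 33000 Ω
Allowed range: 31350 Ω to 34650 Ω.
33000 Ω lies inside that range.

yes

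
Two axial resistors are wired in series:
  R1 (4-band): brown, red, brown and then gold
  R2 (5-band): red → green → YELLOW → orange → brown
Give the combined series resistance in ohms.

254120 Ω

R1: brown, red → 12; brown ×10 → 120 Ω.
R2: red, green, yellow → 254; orange ×10^3 → 254000 Ω.
Series: 120 + 254000 = 254120 Ω.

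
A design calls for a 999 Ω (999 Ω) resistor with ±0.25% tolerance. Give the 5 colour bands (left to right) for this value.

white, white, white, black, blue

999 Ω = 999 × 10^0.
9 → white
9 → white
9 → white
Multiplier 10^0 → black.
±0.25% tolerance → blue.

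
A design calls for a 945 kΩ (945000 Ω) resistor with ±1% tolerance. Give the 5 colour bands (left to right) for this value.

945000 Ω = 945 × 10^3.
9 → white
4 → yellow
5 → green
Multiplier 10^3 → orange.
±1% tolerance → brown.

white, yellow, green, orange, brown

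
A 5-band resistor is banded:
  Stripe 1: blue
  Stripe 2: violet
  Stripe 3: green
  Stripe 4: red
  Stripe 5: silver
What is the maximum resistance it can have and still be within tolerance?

74250 Ω

Blue → 6 (first significant figure)
Violet → 7 (second significant figure)
Green → 5 (third significant figure)
Red → ×10^2 multiplier
Silver → ±10% tolerance
675 × 100 = 67500 Ω
Maximum = 67500 × (1 + 10/100) = 74250 Ω.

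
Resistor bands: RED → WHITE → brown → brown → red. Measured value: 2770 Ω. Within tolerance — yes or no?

Red → 2 (first significant figure)
White → 9 (second significant figure)
Brown → 1 (third significant figure)
Brown → ×10 multiplier
Red → ±2% tolerance
291 × 10 = 2910 Ω
Allowed range: 2851.8 Ω to 2968.2 Ω.
2770 Ω lies outside that range.

no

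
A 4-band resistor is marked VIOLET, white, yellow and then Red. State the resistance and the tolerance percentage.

790000 Ω ±2%

Violet → 7 (first significant figure)
White → 9 (second significant figure)
Yellow → ×10^4 multiplier
Red → ±2% tolerance
79 × 10000 = 790000 Ω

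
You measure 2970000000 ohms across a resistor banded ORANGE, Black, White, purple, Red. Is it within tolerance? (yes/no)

no

Orange → 3 (first significant figure)
Black → 0 (second significant figure)
White → 9 (third significant figure)
Violet → ×10^7 multiplier
Red → ±2% tolerance
309 × 10000000 = 3090000000 Ω
Allowed range: 3028200000 Ω to 3151800000 Ω.
2970000000 ohms lies outside that range.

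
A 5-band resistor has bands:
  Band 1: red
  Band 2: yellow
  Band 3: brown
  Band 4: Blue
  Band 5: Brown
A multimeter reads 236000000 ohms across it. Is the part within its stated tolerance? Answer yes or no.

Red → 2 (first significant figure)
Yellow → 4 (second significant figure)
Brown → 1 (third significant figure)
Blue → ×10^6 multiplier
Brown → ±1% tolerance
241 × 1000000 = 241000000 Ω
Allowed range: 238590000 Ω to 243410000 Ω.
236000000 ohms lies outside that range.

no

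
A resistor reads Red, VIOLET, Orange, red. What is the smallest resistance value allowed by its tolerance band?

26460 Ω

Red → 2 (first significant figure)
Violet → 7 (second significant figure)
Orange → ×10^3 multiplier
Red → ±2% tolerance
27 × 1000 = 27000 Ω
Smallest = 27000 × (1 − 2/100) = 26460 Ω.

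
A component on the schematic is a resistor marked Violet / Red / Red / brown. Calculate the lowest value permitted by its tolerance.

7128 Ω

Violet → 7 (first significant figure)
Red → 2 (second significant figure)
Red → ×10^2 multiplier
Brown → ±1% tolerance
72 × 100 = 7200 Ω
Lowest = 7200 × (1 − 1/100) = 7128 Ω.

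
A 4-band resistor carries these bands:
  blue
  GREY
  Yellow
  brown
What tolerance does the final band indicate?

The last band, brown, is the tolerance band.
Brown corresponds to ±1%.

±1%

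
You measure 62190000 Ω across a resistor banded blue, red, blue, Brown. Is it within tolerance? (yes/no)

Blue → 6 (first significant figure)
Red → 2 (second significant figure)
Blue → ×10^6 multiplier
Brown → ±1% tolerance
62 × 1000000 = 62000000 Ω
Allowed range: 61380000 Ω to 62620000 Ω.
62190000 Ω lies inside that range.

yes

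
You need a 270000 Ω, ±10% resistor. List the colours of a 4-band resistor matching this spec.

red, violet, yellow, silver

270000 Ω = 27 × 10^4.
2 → red
7 → violet
Multiplier 10^4 → yellow.
±10% tolerance → silver.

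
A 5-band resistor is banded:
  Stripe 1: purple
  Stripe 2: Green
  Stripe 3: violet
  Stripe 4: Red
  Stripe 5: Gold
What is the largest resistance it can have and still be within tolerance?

Violet → 7 (first significant figure)
Green → 5 (second significant figure)
Violet → 7 (third significant figure)
Red → ×10^2 multiplier
Gold → ±5% tolerance
757 × 100 = 75700 Ω
Largest = 75700 × (1 + 5/100) = 79485 Ω.

79485 Ω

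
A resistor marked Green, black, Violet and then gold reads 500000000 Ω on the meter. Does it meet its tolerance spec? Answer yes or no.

Green → 5 (first significant figure)
Black → 0 (second significant figure)
Violet → ×10^7 multiplier
Gold → ±5% tolerance
50 × 10000000 = 500000000 Ω
Allowed range: 475000000 Ω to 525000000 Ω.
500000000 Ω lies inside that range.

yes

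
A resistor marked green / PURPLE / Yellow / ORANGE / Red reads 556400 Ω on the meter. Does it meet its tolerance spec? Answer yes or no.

no

Green → 5 (first significant figure)
Violet → 7 (second significant figure)
Yellow → 4 (third significant figure)
Orange → ×10^3 multiplier
Red → ±2% tolerance
574 × 1000 = 574000 Ω
Allowed range: 562520 Ω to 585480 Ω.
556400 Ω lies outside that range.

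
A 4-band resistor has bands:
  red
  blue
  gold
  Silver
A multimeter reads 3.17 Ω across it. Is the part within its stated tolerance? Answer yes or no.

no

Red → 2 (first significant figure)
Blue → 6 (second significant figure)
Gold → ×0.1 multiplier
Silver → ±10% tolerance
26 × 0.1 = 2.6 Ω
Allowed range: 2.34 Ω to 2.86 Ω.
3.17 Ω lies outside that range.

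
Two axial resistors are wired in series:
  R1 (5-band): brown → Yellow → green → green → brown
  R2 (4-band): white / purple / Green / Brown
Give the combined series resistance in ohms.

R1: brown, yellow, green → 145; green ×10^5 → 14500000 Ω.
R2: white, violet → 97; green ×10^5 → 9700000 Ω.
Series: 14500000 + 9700000 = 24200000 Ω.

24200000 Ω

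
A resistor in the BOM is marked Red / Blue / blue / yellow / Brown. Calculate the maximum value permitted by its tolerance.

2686600 Ω

Red → 2 (first significant figure)
Blue → 6 (second significant figure)
Blue → 6 (third significant figure)
Yellow → ×10^4 multiplier
Brown → ±1% tolerance
266 × 10000 = 2660000 Ω
Maximum = 2660000 × (1 + 1/100) = 2686600 Ω.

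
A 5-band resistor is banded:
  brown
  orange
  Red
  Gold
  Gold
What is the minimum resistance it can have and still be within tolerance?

12.54 Ω

Brown → 1 (first significant figure)
Orange → 3 (second significant figure)
Red → 2 (third significant figure)
Gold → ×0.1 multiplier
Gold → ±5% tolerance
132 × 0.1 = 13.2 Ω
Minimum = 13.2 × (1 − 5/100) = 12.54 Ω.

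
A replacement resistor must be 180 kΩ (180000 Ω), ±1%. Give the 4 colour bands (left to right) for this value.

brown, grey, yellow, brown

180000 Ω = 18 × 10^4.
1 → brown
8 → grey
Multiplier 10^4 → yellow.
±1% tolerance → brown.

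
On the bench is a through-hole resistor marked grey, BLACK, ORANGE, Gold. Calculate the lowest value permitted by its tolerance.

Grey → 8 (first significant figure)
Black → 0 (second significant figure)
Orange → ×10^3 multiplier
Gold → ±5% tolerance
80 × 1000 = 80000 Ω
Lowest = 80000 × (1 − 5/100) = 76000 Ω.

76000 Ω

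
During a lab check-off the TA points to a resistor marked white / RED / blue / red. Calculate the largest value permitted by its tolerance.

93840000 Ω

White → 9 (first significant figure)
Red → 2 (second significant figure)
Blue → ×10^6 multiplier
Red → ±2% tolerance
92 × 1000000 = 92000000 Ω
Largest = 92000000 × (1 + 2/100) = 93840000 Ω.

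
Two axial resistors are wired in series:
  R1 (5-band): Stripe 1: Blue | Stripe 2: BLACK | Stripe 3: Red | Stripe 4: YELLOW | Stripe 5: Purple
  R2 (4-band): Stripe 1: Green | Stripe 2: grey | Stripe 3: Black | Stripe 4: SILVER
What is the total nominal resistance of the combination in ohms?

6020058 Ω

R1: blue, black, red → 602; yellow ×10^4 → 6020000 Ω.
R2: green, grey → 58; black ×1 → 58 Ω.
Series: 6020000 + 58 = 6020058 Ω.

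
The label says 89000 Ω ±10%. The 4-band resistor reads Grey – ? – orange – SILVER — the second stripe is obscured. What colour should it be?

89000 Ω = 89 × 10^3.
The second band gives digit 9 of the significand, and 9 is white.

white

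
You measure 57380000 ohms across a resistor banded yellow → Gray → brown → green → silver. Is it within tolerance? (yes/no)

no

Yellow → 4 (first significant figure)
Grey → 8 (second significant figure)
Brown → 1 (third significant figure)
Green → ×10^5 multiplier
Silver → ±10% tolerance
481 × 100000 = 48100000 Ω
Allowed range: 43290000 Ω to 52910000 Ω.
57380000 ohms lies outside that range.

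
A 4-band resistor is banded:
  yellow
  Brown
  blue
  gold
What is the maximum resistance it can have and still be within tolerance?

43050000 Ω

Yellow → 4 (first significant figure)
Brown → 1 (second significant figure)
Blue → ×10^6 multiplier
Gold → ±5% tolerance
41 × 1000000 = 41000000 Ω
Maximum = 41000000 × (1 + 5/100) = 43050000 Ω.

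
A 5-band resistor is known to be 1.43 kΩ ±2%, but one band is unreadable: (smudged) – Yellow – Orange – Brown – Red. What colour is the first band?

1430 Ω = 143 × 10^1.
The first band gives digit 1 of the significand, and 1 is brown.

brown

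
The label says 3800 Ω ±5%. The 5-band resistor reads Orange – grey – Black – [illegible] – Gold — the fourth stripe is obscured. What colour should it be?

3800 Ω = 380 × 10^1.
The fourth band is the multiplier, 10^1, which is brown.

brown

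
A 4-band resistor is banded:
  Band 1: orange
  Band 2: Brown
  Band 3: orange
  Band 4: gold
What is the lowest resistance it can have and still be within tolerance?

Orange → 3 (first significant figure)
Brown → 1 (second significant figure)
Orange → ×10^3 multiplier
Gold → ±5% tolerance
31 × 1000 = 31000 Ω
Lowest = 31000 × (1 − 5/100) = 29450 Ω.

29450 Ω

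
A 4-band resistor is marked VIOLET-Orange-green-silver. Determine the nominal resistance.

Violet → 7 (first significant figure)
Orange → 3 (second significant figure)
Green → ×10^5 multiplier
73 × 100000 = 7300000 Ω

7300000 Ω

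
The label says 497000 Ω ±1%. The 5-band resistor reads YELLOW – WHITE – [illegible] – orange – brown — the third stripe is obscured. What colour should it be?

497000 Ω = 497 × 10^3.
The third band gives digit 7 of the significand, and 7 is violet.

violet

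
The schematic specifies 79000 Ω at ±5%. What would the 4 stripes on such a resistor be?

79000 Ω = 79 × 10^3.
7 → violet
9 → white
Multiplier 10^3 → orange.
±5% tolerance → gold.

violet, white, orange, gold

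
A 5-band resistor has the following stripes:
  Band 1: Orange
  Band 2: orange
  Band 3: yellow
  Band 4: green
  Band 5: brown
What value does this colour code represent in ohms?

Orange → 3 (first significant figure)
Orange → 3 (second significant figure)
Yellow → 4 (third significant figure)
Green → ×10^5 multiplier
334 × 100000 = 33400000 Ω

33400000 Ω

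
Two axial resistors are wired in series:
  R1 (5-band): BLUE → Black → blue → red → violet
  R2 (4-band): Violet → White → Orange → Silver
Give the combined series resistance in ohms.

139600 Ω

R1: blue, black, blue → 606; red ×10^2 → 60600 Ω.
R2: violet, white → 79; orange ×10^3 → 79000 Ω.
Series: 60600 + 79000 = 139600 Ω.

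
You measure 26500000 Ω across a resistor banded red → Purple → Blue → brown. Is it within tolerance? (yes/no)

no

Red → 2 (first significant figure)
Violet → 7 (second significant figure)
Blue → ×10^6 multiplier
Brown → ±1% tolerance
27 × 1000000 = 27000000 Ω
Allowed range: 26730000 Ω to 27270000 Ω.
26500000 Ω lies outside that range.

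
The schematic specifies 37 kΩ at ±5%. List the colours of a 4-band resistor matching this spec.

orange, violet, orange, gold

37000 Ω = 37 × 10^3.
3 → orange
7 → violet
Multiplier 10^3 → orange.
±5% tolerance → gold.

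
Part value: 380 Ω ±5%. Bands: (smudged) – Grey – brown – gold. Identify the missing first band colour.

orange

380 Ω = 38 × 10^1.
The first band gives digit 3 of the significand, and 3 is orange.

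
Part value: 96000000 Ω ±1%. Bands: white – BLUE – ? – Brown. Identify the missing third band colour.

blue

96000000 Ω = 96 × 10^6.
The third band is the multiplier, 10^6, which is blue.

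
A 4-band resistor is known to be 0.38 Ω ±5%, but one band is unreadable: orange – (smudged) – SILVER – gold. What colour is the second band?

grey

0.38 Ω = 38 × 10^-2.
The second band gives digit 8 of the significand, and 8 is grey.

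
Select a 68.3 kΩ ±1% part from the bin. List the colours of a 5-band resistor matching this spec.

blue, grey, orange, red, brown

68300 Ω = 683 × 10^2.
6 → blue
8 → grey
3 → orange
Multiplier 10^2 → red.
±1% tolerance → brown.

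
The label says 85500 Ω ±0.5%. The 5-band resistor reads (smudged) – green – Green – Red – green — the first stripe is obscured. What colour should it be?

85500 Ω = 855 × 10^2.
The first band gives digit 8 of the significand, and 8 is grey.

grey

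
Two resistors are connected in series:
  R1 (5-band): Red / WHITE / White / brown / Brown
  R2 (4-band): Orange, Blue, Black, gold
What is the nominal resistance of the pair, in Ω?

R1: red, white, white → 299; brown ×10 → 2990 Ω.
R2: orange, blue → 36; black ×1 → 36 Ω.
Series: 2990 + 36 = 3026 Ω.

3026 Ω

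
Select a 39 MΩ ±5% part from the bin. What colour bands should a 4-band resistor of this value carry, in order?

39000000 Ω = 39 × 10^6.
3 → orange
9 → white
Multiplier 10^6 → blue.
±5% tolerance → gold.

orange, white, blue, gold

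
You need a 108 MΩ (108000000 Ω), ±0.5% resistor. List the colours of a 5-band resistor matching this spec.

108000000 Ω = 108 × 10^6.
1 → brown
0 → black
8 → grey
Multiplier 10^6 → blue.
±0.5% tolerance → green.

brown, black, grey, blue, green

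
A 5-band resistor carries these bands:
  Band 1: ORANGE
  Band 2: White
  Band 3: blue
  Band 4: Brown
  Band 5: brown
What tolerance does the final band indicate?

The last band, brown, is the tolerance band.
Brown corresponds to ±1%.

±1%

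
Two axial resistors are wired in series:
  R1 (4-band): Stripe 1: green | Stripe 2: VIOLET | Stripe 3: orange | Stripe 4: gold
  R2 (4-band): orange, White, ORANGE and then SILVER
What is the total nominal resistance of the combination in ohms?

96000 Ω

R1: green, violet → 57; orange ×10^3 → 57000 Ω.
R2: orange, white → 39; orange ×10^3 → 39000 Ω.
Series: 57000 + 39000 = 96000 Ω.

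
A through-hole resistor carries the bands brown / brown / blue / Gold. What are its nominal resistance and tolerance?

11000000 Ω ±5%

Brown → 1 (first significant figure)
Brown → 1 (second significant figure)
Blue → ×10^6 multiplier
Gold → ±5% tolerance
11 × 1000000 = 11000000 Ω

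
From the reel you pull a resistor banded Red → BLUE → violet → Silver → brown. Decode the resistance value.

2.67 Ω

Red → 2 (first significant figure)
Blue → 6 (second significant figure)
Violet → 7 (third significant figure)
Silver → ×0.01 multiplier
267 × 0.01 = 2.67 Ω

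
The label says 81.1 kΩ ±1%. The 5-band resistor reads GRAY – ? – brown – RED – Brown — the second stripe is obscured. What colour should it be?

brown

81100 Ω = 811 × 10^2.
The second band gives digit 1 of the significand, and 1 is brown.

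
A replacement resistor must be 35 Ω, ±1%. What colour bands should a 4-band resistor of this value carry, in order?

orange, green, black, brown

35 Ω = 35 × 10^0.
3 → orange
5 → green
Multiplier 10^0 → black.
±1% tolerance → brown.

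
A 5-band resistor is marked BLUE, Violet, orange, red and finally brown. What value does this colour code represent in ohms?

67300 Ω

Blue → 6 (first significant figure)
Violet → 7 (second significant figure)
Orange → 3 (third significant figure)
Red → ×10^2 multiplier
673 × 100 = 67300 Ω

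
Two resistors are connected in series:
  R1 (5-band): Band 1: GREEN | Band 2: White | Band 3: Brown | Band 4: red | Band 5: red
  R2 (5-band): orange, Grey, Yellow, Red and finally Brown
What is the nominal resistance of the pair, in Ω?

R1: green, white, brown → 591; red ×10^2 → 59100 Ω.
R2: orange, grey, yellow → 384; red ×10^2 → 38400 Ω.
Series: 59100 + 38400 = 97500 Ω.

97500 Ω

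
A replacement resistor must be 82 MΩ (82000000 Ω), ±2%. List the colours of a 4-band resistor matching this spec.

grey, red, blue, red

82000000 Ω = 82 × 10^6.
8 → grey
2 → red
Multiplier 10^6 → blue.
±2% tolerance → red.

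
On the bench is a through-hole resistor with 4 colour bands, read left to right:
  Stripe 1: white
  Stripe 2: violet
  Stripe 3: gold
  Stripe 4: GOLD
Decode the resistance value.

White → 9 (first significant figure)
Violet → 7 (second significant figure)
Gold → ×0.1 multiplier
97 × 0.1 = 9.7 Ω

9.7 Ω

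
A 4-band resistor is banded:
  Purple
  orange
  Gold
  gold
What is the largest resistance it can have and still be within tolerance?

7.665 Ω

Violet → 7 (first significant figure)
Orange → 3 (second significant figure)
Gold → ×0.1 multiplier
Gold → ±5% tolerance
73 × 0.1 = 7.3 Ω
Largest = 7.3 × (1 + 5/100) = 7.665 Ω.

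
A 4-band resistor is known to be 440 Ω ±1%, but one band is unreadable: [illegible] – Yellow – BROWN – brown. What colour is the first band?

yellow

440 Ω = 44 × 10^1.
The first band gives digit 4 of the significand, and 4 is yellow.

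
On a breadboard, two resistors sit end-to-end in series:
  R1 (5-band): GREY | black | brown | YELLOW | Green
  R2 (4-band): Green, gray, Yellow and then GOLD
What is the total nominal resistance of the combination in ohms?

R1: grey, black, brown → 801; yellow ×10^4 → 8010000 Ω.
R2: green, grey → 58; yellow ×10^4 → 580000 Ω.
Series: 8010000 + 580000 = 8590000 Ω.

8590000 Ω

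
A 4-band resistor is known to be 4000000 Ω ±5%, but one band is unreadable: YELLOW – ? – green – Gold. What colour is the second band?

4000000 Ω = 40 × 10^5.
The second band gives digit 0 of the significand, and 0 is black.

black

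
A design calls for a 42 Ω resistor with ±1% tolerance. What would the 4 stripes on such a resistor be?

yellow, red, black, brown

42 Ω = 42 × 10^0.
4 → yellow
2 → red
Multiplier 10^0 → black.
±1% tolerance → brown.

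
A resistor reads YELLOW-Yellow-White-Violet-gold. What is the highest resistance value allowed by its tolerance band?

4714500000 Ω

Yellow → 4 (first significant figure)
Yellow → 4 (second significant figure)
White → 9 (third significant figure)
Violet → ×10^7 multiplier
Gold → ±5% tolerance
449 × 10000000 = 4490000000 Ω
Highest = 4490000000 × (1 + 5/100) = 4714500000 Ω.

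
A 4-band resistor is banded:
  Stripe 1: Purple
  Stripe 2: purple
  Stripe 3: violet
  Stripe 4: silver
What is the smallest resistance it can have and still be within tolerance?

Violet → 7 (first significant figure)
Violet → 7 (second significant figure)
Violet → ×10^7 multiplier
Silver → ±10% tolerance
77 × 10000000 = 770000000 Ω
Smallest = 770000000 × (1 − 10/100) = 693000000 Ω.

693000000 Ω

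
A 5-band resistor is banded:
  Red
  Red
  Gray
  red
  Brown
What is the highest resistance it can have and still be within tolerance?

23028 Ω

Red → 2 (first significant figure)
Red → 2 (second significant figure)
Grey → 8 (third significant figure)
Red → ×10^2 multiplier
Brown → ±1% tolerance
228 × 100 = 22800 Ω
Highest = 22800 × (1 + 1/100) = 23028 Ω.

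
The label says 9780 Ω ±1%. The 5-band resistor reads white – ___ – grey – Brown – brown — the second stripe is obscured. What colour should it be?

violet

9780 Ω = 978 × 10^1.
The second band gives digit 7 of the significand, and 7 is violet.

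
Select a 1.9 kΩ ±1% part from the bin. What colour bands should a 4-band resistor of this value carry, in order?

1900 Ω = 19 × 10^2.
1 → brown
9 → white
Multiplier 10^2 → red.
±1% tolerance → brown.

brown, white, red, brown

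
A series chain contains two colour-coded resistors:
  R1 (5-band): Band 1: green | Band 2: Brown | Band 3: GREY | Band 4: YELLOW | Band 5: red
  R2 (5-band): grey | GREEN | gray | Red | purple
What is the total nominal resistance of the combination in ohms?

R1: green, brown, grey → 518; yellow ×10^4 → 5180000 Ω.
R2: grey, green, grey → 858; red ×10^2 → 85800 Ω.
Series: 5180000 + 85800 = 5265800 Ω.

5265800 Ω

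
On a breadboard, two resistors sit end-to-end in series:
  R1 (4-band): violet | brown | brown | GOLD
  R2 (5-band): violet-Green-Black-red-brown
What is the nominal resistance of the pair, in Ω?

R1: violet, brown → 71; brown ×10 → 710 Ω.
R2: violet, green, black → 750; red ×10^2 → 75000 Ω.
Series: 710 + 75000 = 75710 Ω.

75710 Ω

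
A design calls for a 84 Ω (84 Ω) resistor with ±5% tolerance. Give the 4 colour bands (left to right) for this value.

grey, yellow, black, gold

84 Ω = 84 × 10^0.
8 → grey
4 → yellow
Multiplier 10^0 → black.
±5% tolerance → gold.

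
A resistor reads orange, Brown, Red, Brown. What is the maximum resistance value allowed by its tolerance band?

Orange → 3 (first significant figure)
Brown → 1 (second significant figure)
Red → ×10^2 multiplier
Brown → ±1% tolerance
31 × 100 = 3100 Ω
Maximum = 3100 × (1 + 1/100) = 3131 Ω.

3131 Ω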